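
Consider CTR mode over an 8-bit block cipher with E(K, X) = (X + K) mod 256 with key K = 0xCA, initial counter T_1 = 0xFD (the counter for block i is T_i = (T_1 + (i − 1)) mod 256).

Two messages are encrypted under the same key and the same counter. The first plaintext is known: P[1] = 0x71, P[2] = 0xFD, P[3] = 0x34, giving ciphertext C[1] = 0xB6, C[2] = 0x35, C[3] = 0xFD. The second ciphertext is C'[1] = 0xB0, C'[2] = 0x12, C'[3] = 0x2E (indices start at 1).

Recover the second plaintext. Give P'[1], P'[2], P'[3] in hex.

P'[1] = 0x77, P'[2] = 0xDA, P'[3] = 0xE7

In CTR with a reused counter, both messages share the same keystream S_i, so C_i ⊕ C'_i = P_i ⊕ P'_i and thus P'_i = P_i ⊕ C_i ⊕ C'_i.
P'[1]: 0x71 ⊕ 0xB6 ⊕ 0xB0 = 0x77.
P'[2]: 0xFD ⊕ 0x35 ⊕ 0x12 = 0xDA.
P'[3]: 0x34 ⊕ 0xFD ⊕ 0x2E = 0xE7.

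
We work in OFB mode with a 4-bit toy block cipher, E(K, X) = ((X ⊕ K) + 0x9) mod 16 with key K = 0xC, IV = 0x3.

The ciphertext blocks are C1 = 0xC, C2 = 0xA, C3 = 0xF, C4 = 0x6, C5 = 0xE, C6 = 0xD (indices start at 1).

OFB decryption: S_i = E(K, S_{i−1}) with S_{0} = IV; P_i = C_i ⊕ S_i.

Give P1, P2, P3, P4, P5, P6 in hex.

P1: S = E(K, 0x3) = 0x8; 0xC ⊕ 0x8 = 0x4.
P2: S = E(K, 0x8) = 0xD; 0xA ⊕ 0xD = 0x7.
P3: S = E(K, 0xD) = 0xA; 0xF ⊕ 0xA = 0x5.
P4: S = E(K, 0xA) = 0xF; 0x6 ⊕ 0xF = 0x9.
P5: S = E(K, 0xF) = 0xC; 0xE ⊕ 0xC = 0x2.
P6: S = E(K, 0xC) = 0x9; 0xD ⊕ 0x9 = 0x4.

P1 = 0x4, P2 = 0x7, P3 = 0x5, P4 = 0x9, P5 = 0x2, P6 = 0x4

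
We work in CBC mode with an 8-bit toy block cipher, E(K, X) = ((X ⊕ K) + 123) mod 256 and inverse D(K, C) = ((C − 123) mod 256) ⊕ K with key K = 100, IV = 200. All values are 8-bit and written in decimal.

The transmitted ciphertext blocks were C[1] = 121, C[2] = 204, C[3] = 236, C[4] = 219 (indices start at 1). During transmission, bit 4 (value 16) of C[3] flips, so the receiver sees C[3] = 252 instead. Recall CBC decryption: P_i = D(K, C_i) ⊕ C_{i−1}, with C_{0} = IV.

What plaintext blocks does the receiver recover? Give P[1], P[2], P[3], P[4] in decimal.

Only C[3] changed, to 252. In CBC, a change in C_i garbles P_i and flips the same bit in P_{i+1}. Decrypting the received ciphertext:
P[1]: D(K, 121) = 154; 154 ⊕ 200 = 82.
P[2]: D(K, 204) = 53; 53 ⊕ 121 = 76.
P[3]: D(K, 252) = 229; 229 ⊕ 204 = 41.
P[4]: D(K, 219) = 4; 4 ⊕ 252 = 248.
Blocks that differ from the original plaintext: P[3], P[4].

P[1] = 82, P[2] = 76, P[3] = 41, P[4] = 248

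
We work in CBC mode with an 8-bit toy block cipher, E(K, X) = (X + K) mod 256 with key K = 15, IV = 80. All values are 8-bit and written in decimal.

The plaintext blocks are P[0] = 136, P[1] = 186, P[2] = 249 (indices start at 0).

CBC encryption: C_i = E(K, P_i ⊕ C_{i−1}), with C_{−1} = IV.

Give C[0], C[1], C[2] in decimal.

C[0]: P[0] ⊕ 80 = 216; E(K, 216) = 231.
C[1]: P[1] ⊕ 231 = 93; E(K, 93) = 108.
C[2]: P[2] ⊕ 108 = 149; E(K, 149) = 164.

C[0] = 231, C[1] = 108, C[2] = 164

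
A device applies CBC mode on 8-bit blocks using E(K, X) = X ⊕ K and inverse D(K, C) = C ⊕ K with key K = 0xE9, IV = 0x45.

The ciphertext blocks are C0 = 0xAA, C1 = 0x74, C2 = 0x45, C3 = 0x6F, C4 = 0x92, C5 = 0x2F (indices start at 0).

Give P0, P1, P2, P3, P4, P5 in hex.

CBC decryption: P_i = D(K, C_i) ⊕ C_{i−1}, with C_{−1} = IV.
P0: D(K, 0xAA) = 0x43; 0x43 ⊕ 0x45 = 0x06.
P1: D(K, 0x74) = 0x9D; 0x9D ⊕ 0xAA = 0x37.
P2: D(K, 0x45) = 0xAC; 0xAC ⊕ 0x74 = 0xD8.
P3: D(K, 0x6F) = 0x86; 0x86 ⊕ 0x45 = 0xC3.
P4: D(K, 0x92) = 0x7B; 0x7B ⊕ 0x6F = 0x14.
P5: D(K, 0x2F) = 0xC6; 0xC6 ⊕ 0x92 = 0x54.

P0 = 0x06, P1 = 0x37, P2 = 0xD8, P3 = 0xC3, P4 = 0x14, P5 = 0x54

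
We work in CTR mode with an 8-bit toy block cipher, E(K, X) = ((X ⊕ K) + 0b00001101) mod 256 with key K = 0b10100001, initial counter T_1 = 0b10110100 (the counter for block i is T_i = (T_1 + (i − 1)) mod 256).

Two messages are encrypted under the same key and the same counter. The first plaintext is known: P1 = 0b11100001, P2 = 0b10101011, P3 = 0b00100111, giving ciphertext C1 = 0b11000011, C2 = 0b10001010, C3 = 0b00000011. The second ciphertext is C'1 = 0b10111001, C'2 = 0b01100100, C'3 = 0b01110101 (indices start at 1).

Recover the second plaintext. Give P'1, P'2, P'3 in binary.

In CTR with a reused counter, both messages share the same keystream S_i, so C_i ⊕ C'_i = P_i ⊕ P'_i and thus P'_i = P_i ⊕ C_i ⊕ C'_i.
P'1: 0b11100001 ⊕ 0b11000011 ⊕ 0b10111001 = 0b10011011.
P'2: 0b10101011 ⊕ 0b10001010 ⊕ 0b01100100 = 0b01000101.
P'3: 0b00100111 ⊕ 0b00000011 ⊕ 0b01110101 = 0b01010001.

P'1 = 0b10011011, P'2 = 0b01000101, P'3 = 0b01010001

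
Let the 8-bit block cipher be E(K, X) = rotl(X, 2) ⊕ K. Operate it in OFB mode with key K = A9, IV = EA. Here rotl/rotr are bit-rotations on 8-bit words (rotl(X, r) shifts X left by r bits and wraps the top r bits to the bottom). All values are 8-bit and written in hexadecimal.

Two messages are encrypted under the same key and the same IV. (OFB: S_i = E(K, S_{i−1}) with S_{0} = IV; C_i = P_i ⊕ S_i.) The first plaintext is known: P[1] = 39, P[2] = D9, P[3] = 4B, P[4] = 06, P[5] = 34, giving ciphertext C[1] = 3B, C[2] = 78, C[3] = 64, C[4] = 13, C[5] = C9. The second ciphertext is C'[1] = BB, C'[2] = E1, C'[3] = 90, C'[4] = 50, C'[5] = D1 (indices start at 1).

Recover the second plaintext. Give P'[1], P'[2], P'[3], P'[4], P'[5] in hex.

P'[1] = B9, P'[2] = 40, P'[3] = BF, P'[4] = 45, P'[5] = 2C

In OFB with a reused IV, both messages share the same keystream S_i, so C_i ⊕ C'_i = P_i ⊕ P'_i and thus P'_i = P_i ⊕ C_i ⊕ C'_i.
P'[1]: 39 ⊕ 3B ⊕ BB = B9.
P'[2]: D9 ⊕ 78 ⊕ E1 = 40.
P'[3]: 4B ⊕ 64 ⊕ 90 = BF.
P'[4]: 06 ⊕ 13 ⊕ 50 = 45.
P'[5]: 34 ⊕ C9 ⊕ D1 = 2C.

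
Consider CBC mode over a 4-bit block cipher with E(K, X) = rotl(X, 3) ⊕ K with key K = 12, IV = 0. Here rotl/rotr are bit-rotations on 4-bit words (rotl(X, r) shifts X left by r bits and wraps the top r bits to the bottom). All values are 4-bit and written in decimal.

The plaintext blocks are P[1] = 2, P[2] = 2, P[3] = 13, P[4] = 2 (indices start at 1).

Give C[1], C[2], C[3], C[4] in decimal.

CBC encryption: C_i = E(K, P_i ⊕ C_{i−1}), with C_{0} = IV.
C[1]: P[1] ⊕ 0 = 2; E(K, 2) = 13.
C[2]: P[2] ⊕ 13 = 15; E(K, 15) = 3.
C[3]: P[3] ⊕ 3 = 14; E(K, 14) = 11.
C[4]: P[4] ⊕ 11 = 9; E(K, 9) = 0.

C[1] = 13, C[2] = 3, C[3] = 11, C[4] = 0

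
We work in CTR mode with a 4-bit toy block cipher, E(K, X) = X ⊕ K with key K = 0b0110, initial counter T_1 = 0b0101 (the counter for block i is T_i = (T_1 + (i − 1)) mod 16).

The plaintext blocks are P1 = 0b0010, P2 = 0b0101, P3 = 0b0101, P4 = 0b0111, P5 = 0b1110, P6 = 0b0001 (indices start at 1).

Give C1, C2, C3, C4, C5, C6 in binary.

CTR encryption: S_i = E(K, T_i) where T_i is the counter for block i; C_i = P_i ⊕ S_i.
C1: T = 0b0101, S = E(K, T) = 0b0011; 0b0010 ⊕ 0b0011 = 0b0001.
C2: T = 0b0110, S = E(K, T) = 0b0000; 0b0101 ⊕ 0b0000 = 0b0101.
C3: T = 0b0111, S = E(K, T) = 0b0001; 0b0101 ⊕ 0b0001 = 0b0100.
C4: T = 0b1000, S = E(K, T) = 0b1110; 0b0111 ⊕ 0b1110 = 0b1001.
C5: T = 0b1001, S = E(K, T) = 0b1111; 0b1110 ⊕ 0b1111 = 0b0001.
C6: T = 0b1010, S = E(K, T) = 0b1100; 0b0001 ⊕ 0b1100 = 0b1101.

C1 = 0b0001, C2 = 0b0101, C3 = 0b0100, C4 = 0b1001, C5 = 0b0001, C6 = 0b1101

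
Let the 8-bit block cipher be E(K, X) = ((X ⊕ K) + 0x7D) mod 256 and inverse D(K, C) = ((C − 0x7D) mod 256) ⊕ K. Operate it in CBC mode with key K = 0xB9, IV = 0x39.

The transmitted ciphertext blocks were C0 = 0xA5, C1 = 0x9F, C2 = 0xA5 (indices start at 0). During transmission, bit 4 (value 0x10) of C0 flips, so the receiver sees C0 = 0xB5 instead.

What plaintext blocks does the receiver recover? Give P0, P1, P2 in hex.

P0 = 0xB8, P1 = 0x2E, P2 = 0x0E

CBC decryption: P_i = D(K, C_i) ⊕ C_{i−1}, with C_{−1} = IV.
Only C0 changed, to 0xB5. In CBC, a change in C_i garbles P_i and flips the same bit in P_{i+1}. Decrypting the received ciphertext:
P0: D(K, 0xB5) = 0x81; 0x81 ⊕ 0x39 = 0xB8.
P1: D(K, 0x9F) = 0x9B; 0x9B ⊕ 0xB5 = 0x2E.
P2: D(K, 0xA5) = 0x91; 0x91 ⊕ 0x9F = 0x0E.
Blocks that differ from the original plaintext: P0, P1.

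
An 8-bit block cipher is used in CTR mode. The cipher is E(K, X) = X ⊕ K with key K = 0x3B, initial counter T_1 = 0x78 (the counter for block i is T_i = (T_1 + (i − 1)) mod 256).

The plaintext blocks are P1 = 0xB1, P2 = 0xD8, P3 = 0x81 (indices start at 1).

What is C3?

C3 = 0xC0

CTR encryption: S_i = E(K, T_i) where T_i is the counter for block i; C_i = P_i ⊕ S_i.
C1: T = 0x78, S = E(K, T) = 0x43; 0xB1 ⊕ 0x43 = 0xF2.
C2: T = 0x79, S = E(K, T) = 0x42; 0xD8 ⊕ 0x42 = 0x9A.
C3: T = 0x7A, S = E(K, T) = 0x41; 0x81 ⊕ 0x41 = 0xC0.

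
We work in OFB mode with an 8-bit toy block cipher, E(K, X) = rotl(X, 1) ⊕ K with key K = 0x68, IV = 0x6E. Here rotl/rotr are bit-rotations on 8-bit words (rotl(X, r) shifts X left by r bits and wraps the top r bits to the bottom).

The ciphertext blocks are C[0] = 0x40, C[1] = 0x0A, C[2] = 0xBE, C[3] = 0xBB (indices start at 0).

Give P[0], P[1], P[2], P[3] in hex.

P[0] = 0xF4, P[1] = 0x0B, P[2] = 0xD4, P[3] = 0x07

OFB decryption: S_i = E(K, S_{i−1}) with S_{−1} = IV; P_i = C_i ⊕ S_i.
P[0]: S = E(K, 0x6E) = 0xB4; 0x40 ⊕ 0xB4 = 0xF4.
P[1]: S = E(K, 0xB4) = 0x01; 0x0A ⊕ 0x01 = 0x0B.
P[2]: S = E(K, 0x01) = 0x6A; 0xBE ⊕ 0x6A = 0xD4.
P[3]: S = E(K, 0x6A) = 0xBC; 0xBB ⊕ 0xBC = 0x07.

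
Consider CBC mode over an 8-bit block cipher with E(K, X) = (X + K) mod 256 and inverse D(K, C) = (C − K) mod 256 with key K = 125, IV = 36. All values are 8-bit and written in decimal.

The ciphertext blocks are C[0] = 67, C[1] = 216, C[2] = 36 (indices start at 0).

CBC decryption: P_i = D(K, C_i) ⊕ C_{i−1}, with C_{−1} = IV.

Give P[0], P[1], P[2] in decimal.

P[0] = 226, P[1] = 24, P[2] = 127

P[0]: D(K, 67) = 198; 198 ⊕ 36 = 226.
P[1]: D(K, 216) = 91; 91 ⊕ 67 = 24.
P[2]: D(K, 36) = 167; 167 ⊕ 216 = 127.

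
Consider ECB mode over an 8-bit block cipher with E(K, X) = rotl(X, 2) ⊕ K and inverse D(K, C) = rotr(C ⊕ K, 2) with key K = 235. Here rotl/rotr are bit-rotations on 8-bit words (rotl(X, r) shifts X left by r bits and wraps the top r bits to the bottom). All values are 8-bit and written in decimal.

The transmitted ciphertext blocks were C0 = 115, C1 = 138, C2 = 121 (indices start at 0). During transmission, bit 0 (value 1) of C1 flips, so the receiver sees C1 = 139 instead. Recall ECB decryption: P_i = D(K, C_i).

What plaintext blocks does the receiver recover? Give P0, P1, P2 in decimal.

Only C1 changed, to 139. In ECB, a change in C_i affects only P_i. Decrypting the received ciphertext:
P0: D(K, 115) = 38.
P1: D(K, 139) = 24.
P2: D(K, 121) = 164.
Blocks that differ from the original plaintext: P1.

P0 = 38, P1 = 24, P2 = 164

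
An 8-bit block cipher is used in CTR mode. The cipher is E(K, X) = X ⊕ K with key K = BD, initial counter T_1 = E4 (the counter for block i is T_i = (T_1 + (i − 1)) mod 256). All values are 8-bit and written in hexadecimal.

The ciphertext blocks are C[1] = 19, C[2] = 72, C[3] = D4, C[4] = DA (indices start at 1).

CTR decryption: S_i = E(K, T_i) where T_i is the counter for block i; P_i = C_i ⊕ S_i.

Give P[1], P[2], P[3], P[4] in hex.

P[1]: T = E4, S = E(K, T) = 59; 19 ⊕ 59 = 40.
P[2]: T = E5, S = E(K, T) = 58; 72 ⊕ 58 = 2A.
P[3]: T = E6, S = E(K, T) = 5B; D4 ⊕ 5B = 8F.
P[4]: T = E7, S = E(K, T) = 5A; DA ⊕ 5A = 80.

P[1] = 40, P[2] = 2A, P[3] = 8F, P[4] = 80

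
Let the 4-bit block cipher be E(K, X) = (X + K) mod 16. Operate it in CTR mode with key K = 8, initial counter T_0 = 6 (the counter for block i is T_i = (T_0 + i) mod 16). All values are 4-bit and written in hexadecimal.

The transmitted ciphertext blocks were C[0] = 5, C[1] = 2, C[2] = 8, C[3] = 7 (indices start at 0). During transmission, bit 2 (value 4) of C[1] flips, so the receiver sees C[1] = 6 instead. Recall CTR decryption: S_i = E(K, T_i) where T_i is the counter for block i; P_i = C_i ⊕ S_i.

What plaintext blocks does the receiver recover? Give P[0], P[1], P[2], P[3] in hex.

P[0] = B, P[1] = 9, P[2] = 8, P[3] = 6

Only C[1] changed, to 6. In CTR, a change in C_i flips the same bit in P_i only; the keystream is unaffected. Decrypting the received ciphertext:
P[0]: T = 6, S = E(K, T) = E; 5 ⊕ E = B.
P[1]: T = 7, S = E(K, T) = F; 6 ⊕ F = 9.
P[2]: T = 8, S = E(K, T) = 0; 8 ⊕ 0 = 8.
P[3]: T = 9, S = E(K, T) = 1; 7 ⊕ 1 = 6.
Blocks that differ from the original plaintext: P[1].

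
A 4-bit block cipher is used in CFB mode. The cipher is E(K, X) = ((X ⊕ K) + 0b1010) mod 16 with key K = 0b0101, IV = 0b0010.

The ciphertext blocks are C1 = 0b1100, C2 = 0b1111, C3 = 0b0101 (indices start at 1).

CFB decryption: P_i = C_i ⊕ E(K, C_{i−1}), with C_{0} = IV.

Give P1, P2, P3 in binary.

P1 = 0b1101, P2 = 0b1100, P3 = 0b0001

P1: E(K, 0b0010) = 0b0001; 0b1100 ⊕ 0b0001 = 0b1101.
P2: E(K, 0b1100) = 0b0011; 0b1111 ⊕ 0b0011 = 0b1100.
P3: E(K, 0b1111) = 0b0100; 0b0101 ⊕ 0b0100 = 0b0001.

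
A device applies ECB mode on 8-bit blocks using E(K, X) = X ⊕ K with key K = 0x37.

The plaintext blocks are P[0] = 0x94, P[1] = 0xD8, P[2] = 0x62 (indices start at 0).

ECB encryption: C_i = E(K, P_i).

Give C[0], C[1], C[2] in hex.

C[0]: E(K, 0x94) = 0xA3.
C[1]: E(K, 0xD8) = 0xEF.
C[2]: E(K, 0x62) = 0x55.

C[0] = 0xA3, C[1] = 0xEF, C[2] = 0x55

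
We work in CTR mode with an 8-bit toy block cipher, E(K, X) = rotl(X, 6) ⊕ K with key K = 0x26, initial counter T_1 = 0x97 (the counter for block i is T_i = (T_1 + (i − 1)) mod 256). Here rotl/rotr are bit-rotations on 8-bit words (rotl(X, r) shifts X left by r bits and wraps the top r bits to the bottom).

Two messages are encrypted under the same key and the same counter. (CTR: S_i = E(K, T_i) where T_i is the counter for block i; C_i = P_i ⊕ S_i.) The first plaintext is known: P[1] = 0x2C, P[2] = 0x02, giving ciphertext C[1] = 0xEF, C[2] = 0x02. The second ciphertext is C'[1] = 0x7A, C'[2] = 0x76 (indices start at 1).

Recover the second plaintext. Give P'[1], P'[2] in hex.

In CTR with a reused counter, both messages share the same keystream S_i, so C_i ⊕ C'_i = P_i ⊕ P'_i and thus P'_i = P_i ⊕ C_i ⊕ C'_i.
P'[1]: 0x2C ⊕ 0xEF ⊕ 0x7A = 0xB9.
P'[2]: 0x02 ⊕ 0x02 ⊕ 0x76 = 0x76.

P'[1] = 0xB9, P'[2] = 0x76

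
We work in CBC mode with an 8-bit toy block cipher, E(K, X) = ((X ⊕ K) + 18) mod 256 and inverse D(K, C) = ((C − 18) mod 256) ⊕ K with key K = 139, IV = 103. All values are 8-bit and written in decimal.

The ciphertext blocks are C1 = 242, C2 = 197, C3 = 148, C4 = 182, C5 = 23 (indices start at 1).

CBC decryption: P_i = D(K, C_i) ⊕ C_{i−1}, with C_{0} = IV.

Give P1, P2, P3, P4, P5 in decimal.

P1: D(K, 242) = 107; 107 ⊕ 103 = 12.
P2: D(K, 197) = 56; 56 ⊕ 242 = 202.
P3: D(K, 148) = 9; 9 ⊕ 197 = 204.
P4: D(K, 182) = 47; 47 ⊕ 148 = 187.
P5: D(K, 23) = 142; 142 ⊕ 182 = 56.

P1 = 12, P2 = 202, P3 = 204, P4 = 187, P5 = 56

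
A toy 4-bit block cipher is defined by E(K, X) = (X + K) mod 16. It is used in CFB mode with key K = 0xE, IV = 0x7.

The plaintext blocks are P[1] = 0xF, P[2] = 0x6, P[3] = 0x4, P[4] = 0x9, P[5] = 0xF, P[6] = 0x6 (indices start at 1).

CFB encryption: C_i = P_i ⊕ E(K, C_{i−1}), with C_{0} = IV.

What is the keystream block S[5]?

0xD

C[1]: E(K, 0x7) = 0x5; 0xF ⊕ 0x5 = 0xA.
C[2]: E(K, 0xA) = 0x8; 0x6 ⊕ 0x8 = 0xE.
C[3]: E(K, 0xE) = 0xC; 0x4 ⊕ 0xC = 0x8.
C[4]: E(K, 0x8) = 0x6; 0x9 ⊕ 0x6 = 0xF.
C[5]: E(K, 0xF) = 0xD; 0xF ⊕ 0xD = 0x2.
So S[5] = 0xD.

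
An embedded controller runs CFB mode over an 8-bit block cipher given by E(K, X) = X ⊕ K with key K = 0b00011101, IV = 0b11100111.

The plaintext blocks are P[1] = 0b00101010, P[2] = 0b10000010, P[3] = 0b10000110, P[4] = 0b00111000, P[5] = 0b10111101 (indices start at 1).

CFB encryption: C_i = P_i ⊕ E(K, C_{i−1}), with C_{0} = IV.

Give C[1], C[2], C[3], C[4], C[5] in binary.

C[1]: E(K, 0b11100111) = 0b11111010; 0b00101010 ⊕ 0b11111010 = 0b11010000.
C[2]: E(K, 0b11010000) = 0b11001101; 0b10000010 ⊕ 0b11001101 = 0b01001111.
C[3]: E(K, 0b01001111) = 0b01010010; 0b10000110 ⊕ 0b01010010 = 0b11010100.
C[4]: E(K, 0b11010100) = 0b11001001; 0b00111000 ⊕ 0b11001001 = 0b11110001.
C[5]: E(K, 0b11110001) = 0b11101100; 0b10111101 ⊕ 0b11101100 = 0b01010001.

C[1] = 0b11010000, C[2] = 0b01001111, C[3] = 0b11010100, C[4] = 0b11110001, C[5] = 0b01010001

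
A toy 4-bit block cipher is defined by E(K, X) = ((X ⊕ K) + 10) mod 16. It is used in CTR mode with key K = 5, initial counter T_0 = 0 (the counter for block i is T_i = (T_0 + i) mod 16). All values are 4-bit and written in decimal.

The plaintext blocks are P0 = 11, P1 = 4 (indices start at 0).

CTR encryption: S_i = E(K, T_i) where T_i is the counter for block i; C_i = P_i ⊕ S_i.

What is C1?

C0: T = 0, S = E(K, T) = 15; 11 ⊕ 15 = 4.
C1: T = 1, S = E(K, T) = 14; 4 ⊕ 14 = 10.

C1 = 10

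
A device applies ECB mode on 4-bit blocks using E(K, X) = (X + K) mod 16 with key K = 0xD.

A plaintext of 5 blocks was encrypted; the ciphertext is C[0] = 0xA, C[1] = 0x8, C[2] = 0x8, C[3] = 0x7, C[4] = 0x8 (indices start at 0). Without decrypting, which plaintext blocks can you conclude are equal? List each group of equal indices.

P[1] = P[2] = P[4]

ECB encrypts each block independently with the same key, so equal ciphertext blocks imply equal plaintext blocks.
C[1] = C[2] = C[4] = 0x8, so P[1] = P[2] = P[4].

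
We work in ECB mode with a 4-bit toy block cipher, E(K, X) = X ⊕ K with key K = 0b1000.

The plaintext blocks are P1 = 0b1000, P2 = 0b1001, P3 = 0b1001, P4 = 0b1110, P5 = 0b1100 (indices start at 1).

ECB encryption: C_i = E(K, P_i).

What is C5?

C5: E(K, 0b1100) = 0b0100.

C5 = 0b0100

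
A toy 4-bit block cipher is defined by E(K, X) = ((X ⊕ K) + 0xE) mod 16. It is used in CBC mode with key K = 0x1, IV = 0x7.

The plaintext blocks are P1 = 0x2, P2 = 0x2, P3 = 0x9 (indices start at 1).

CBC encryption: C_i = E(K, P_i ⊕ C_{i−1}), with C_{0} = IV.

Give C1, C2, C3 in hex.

C1 = 0x2, C2 = 0xF, C3 = 0x5

C1: P1 ⊕ 0x7 = 0x5; E(K, 0x5) = 0x2.
C2: P2 ⊕ 0x2 = 0x0; E(K, 0x0) = 0xF.
C3: P3 ⊕ 0xF = 0x6; E(K, 0x6) = 0x5.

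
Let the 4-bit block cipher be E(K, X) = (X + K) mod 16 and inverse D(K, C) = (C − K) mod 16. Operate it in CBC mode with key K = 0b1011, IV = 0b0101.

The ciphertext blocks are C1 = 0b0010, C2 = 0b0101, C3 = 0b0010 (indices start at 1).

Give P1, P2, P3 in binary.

CBC decryption: P_i = D(K, C_i) ⊕ C_{i−1}, with C_{0} = IV.
P1: D(K, 0b0010) = 0b0111; 0b0111 ⊕ 0b0101 = 0b0010.
P2: D(K, 0b0101) = 0b1010; 0b1010 ⊕ 0b0010 = 0b1000.
P3: D(K, 0b0010) = 0b0111; 0b0111 ⊕ 0b0101 = 0b0010.

P1 = 0b0010, P2 = 0b1000, P3 = 0b0010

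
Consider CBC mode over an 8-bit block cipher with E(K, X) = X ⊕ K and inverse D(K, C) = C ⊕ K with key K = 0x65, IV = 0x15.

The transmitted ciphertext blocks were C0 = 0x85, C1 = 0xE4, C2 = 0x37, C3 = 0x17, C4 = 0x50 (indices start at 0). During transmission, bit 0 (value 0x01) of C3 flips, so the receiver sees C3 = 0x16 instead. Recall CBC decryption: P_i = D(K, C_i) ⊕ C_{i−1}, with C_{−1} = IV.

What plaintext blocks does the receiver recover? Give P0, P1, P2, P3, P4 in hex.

Only C3 changed, to 0x16. In CBC, a change in C_i garbles P_i and flips the same bit in P_{i+1}. Decrypting the received ciphertext:
P0: D(K, 0x85) = 0xE0; 0xE0 ⊕ 0x15 = 0xF5.
P1: D(K, 0xE4) = 0x81; 0x81 ⊕ 0x85 = 0x04.
P2: D(K, 0x37) = 0x52; 0x52 ⊕ 0xE4 = 0xB6.
P3: D(K, 0x16) = 0x73; 0x73 ⊕ 0x37 = 0x44.
P4: D(K, 0x50) = 0x35; 0x35 ⊕ 0x16 = 0x23.
Blocks that differ from the original plaintext: P3, P4.

P0 = 0xF5, P1 = 0x04, P2 = 0xB6, P3 = 0x44, P4 = 0x23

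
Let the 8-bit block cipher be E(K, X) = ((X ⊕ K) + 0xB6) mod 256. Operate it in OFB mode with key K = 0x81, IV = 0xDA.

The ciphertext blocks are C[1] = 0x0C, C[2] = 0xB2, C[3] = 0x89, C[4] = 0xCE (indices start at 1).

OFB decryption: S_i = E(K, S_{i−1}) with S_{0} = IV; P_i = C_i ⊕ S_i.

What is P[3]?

P[1]: S = E(K, 0xDA) = 0x11; 0x0C ⊕ 0x11 = 0x1D.
P[2]: S = E(K, 0x11) = 0x46; 0xB2 ⊕ 0x46 = 0xF4.
P[3]: S = E(K, 0x46) = 0x7D; 0x89 ⊕ 0x7D = 0xF4.

P[3] = 0xF4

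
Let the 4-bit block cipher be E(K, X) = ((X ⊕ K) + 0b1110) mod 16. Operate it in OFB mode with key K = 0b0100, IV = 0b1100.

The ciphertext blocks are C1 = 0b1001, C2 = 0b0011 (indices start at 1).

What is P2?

P2 = 0b0011

OFB decryption: S_i = E(K, S_{i−1}) with S_{0} = IV; P_i = C_i ⊕ S_i.
P1: S = E(K, 0b1100) = 0b0110; 0b1001 ⊕ 0b0110 = 0b1111.
P2: S = E(K, 0b0110) = 0b0000; 0b0011 ⊕ 0b0000 = 0b0011.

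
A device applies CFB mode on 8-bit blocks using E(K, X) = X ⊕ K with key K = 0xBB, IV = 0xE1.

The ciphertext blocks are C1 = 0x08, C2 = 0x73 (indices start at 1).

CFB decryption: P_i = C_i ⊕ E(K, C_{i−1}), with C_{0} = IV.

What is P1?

P1: E(K, 0xE1) = 0x5A; 0x08 ⊕ 0x5A = 0x52.

P1 = 0x52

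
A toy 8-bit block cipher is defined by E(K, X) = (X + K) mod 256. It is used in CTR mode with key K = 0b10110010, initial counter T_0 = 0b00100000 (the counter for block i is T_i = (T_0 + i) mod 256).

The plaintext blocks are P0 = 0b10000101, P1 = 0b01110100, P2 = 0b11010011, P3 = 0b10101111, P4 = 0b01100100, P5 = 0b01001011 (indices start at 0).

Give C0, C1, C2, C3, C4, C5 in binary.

CTR encryption: S_i = E(K, T_i) where T_i is the counter for block i; C_i = P_i ⊕ S_i.
C0: T = 0b00100000, S = E(K, T) = 0b11010010; 0b10000101 ⊕ 0b11010010 = 0b01010111.
C1: T = 0b00100001, S = E(K, T) = 0b11010011; 0b01110100 ⊕ 0b11010011 = 0b10100111.
C2: T = 0b00100010, S = E(K, T) = 0b11010100; 0b11010011 ⊕ 0b11010100 = 0b00000111.
C3: T = 0b00100011, S = E(K, T) = 0b11010101; 0b10101111 ⊕ 0b11010101 = 0b01111010.
C4: T = 0b00100100, S = E(K, T) = 0b11010110; 0b01100100 ⊕ 0b11010110 = 0b10110010.
C5: T = 0b00100101, S = E(K, T) = 0b11010111; 0b01001011 ⊕ 0b11010111 = 0b10011100.

C0 = 0b01010111, C1 = 0b10100111, C2 = 0b00000111, C3 = 0b01111010, C4 = 0b10110010, C5 = 0b10011100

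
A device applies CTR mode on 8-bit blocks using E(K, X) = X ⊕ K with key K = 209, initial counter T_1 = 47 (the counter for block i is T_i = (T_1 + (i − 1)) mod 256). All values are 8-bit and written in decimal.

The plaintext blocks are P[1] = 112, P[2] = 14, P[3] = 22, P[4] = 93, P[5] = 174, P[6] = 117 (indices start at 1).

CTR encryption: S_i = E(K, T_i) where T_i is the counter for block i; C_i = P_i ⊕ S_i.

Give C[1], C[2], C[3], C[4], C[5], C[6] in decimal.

C[1]: T = 47, S = E(K, T) = 254; 112 ⊕ 254 = 142.
C[2]: T = 48, S = E(K, T) = 225; 14 ⊕ 225 = 239.
C[3]: T = 49, S = E(K, T) = 224; 22 ⊕ 224 = 246.
C[4]: T = 50, S = E(K, T) = 227; 93 ⊕ 227 = 190.
C[5]: T = 51, S = E(K, T) = 226; 174 ⊕ 226 = 76.
C[6]: T = 52, S = E(K, T) = 229; 117 ⊕ 229 = 144.

C[1] = 142, C[2] = 239, C[3] = 246, C[4] = 190, C[5] = 76, C[6] = 144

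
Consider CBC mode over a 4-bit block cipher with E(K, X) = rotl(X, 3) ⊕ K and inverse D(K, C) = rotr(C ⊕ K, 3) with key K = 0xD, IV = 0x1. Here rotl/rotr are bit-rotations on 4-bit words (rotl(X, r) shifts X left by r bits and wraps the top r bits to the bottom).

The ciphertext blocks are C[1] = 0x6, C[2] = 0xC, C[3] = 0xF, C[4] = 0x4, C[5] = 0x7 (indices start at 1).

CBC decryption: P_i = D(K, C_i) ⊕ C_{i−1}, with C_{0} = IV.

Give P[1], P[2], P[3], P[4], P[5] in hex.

P[1] = 0x6, P[2] = 0x4, P[3] = 0x8, P[4] = 0xC, P[5] = 0x1

P[1]: D(K, 0x6) = 0x7; 0x7 ⊕ 0x1 = 0x6.
P[2]: D(K, 0xC) = 0x2; 0x2 ⊕ 0x6 = 0x4.
P[3]: D(K, 0xF) = 0x4; 0x4 ⊕ 0xC = 0x8.
P[4]: D(K, 0x4) = 0x3; 0x3 ⊕ 0xF = 0xC.
P[5]: D(K, 0x7) = 0x5; 0x5 ⊕ 0x4 = 0x1.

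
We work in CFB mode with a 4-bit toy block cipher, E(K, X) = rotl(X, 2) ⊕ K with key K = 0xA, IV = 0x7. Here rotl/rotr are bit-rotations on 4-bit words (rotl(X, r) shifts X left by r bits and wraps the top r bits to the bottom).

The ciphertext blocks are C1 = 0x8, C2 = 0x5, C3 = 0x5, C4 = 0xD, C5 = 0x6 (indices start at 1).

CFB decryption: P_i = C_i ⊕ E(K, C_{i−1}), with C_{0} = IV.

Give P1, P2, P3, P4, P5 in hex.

P1 = 0xF, P2 = 0xD, P3 = 0xA, P4 = 0x2, P5 = 0xB

P1: E(K, 0x7) = 0x7; 0x8 ⊕ 0x7 = 0xF.
P2: E(K, 0x8) = 0x8; 0x5 ⊕ 0x8 = 0xD.
P3: E(K, 0x5) = 0xF; 0x5 ⊕ 0xF = 0xA.
P4: E(K, 0x5) = 0xF; 0xD ⊕ 0xF = 0x2.
P5: E(K, 0xD) = 0xD; 0x6 ⊕ 0xD = 0xB.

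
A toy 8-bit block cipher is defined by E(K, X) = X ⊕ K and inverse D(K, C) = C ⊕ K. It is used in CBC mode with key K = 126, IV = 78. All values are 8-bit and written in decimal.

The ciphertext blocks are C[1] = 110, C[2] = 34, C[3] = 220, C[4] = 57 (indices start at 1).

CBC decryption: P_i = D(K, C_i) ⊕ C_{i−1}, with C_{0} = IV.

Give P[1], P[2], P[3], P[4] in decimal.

P[1]: D(K, 110) = 16; 16 ⊕ 78 = 94.
P[2]: D(K, 34) = 92; 92 ⊕ 110 = 50.
P[3]: D(K, 220) = 162; 162 ⊕ 34 = 128.
P[4]: D(K, 57) = 71; 71 ⊕ 220 = 155.

P[1] = 94, P[2] = 50, P[3] = 128, P[4] = 155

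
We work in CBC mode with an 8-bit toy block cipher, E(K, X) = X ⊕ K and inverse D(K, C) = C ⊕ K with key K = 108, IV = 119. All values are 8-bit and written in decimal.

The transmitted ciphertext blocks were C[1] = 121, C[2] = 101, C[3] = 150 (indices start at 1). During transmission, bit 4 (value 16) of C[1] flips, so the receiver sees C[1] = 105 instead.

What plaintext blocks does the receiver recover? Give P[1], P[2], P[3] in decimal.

CBC decryption: P_i = D(K, C_i) ⊕ C_{i−1}, with C_{0} = IV.
Only C[1] changed, to 105. In CBC, a change in C_i garbles P_i and flips the same bit in P_{i+1}. Decrypting the received ciphertext:
P[1]: D(K, 105) = 5; 5 ⊕ 119 = 114.
P[2]: D(K, 101) = 9; 9 ⊕ 105 = 96.
P[3]: D(K, 150) = 250; 250 ⊕ 101 = 159.
Blocks that differ from the original plaintext: P[1], P[2].

P[1] = 114, P[2] = 96, P[3] = 159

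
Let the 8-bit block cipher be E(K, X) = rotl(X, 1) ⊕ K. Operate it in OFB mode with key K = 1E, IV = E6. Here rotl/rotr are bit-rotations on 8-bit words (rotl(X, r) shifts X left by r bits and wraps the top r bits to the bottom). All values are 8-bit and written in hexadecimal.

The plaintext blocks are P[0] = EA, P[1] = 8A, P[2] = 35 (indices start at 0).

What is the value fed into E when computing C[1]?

OFB encryption: S_i = E(K, S_{i−1}) with S_{−1} = IV; C_i = P_i ⊕ S_i.
C[0]: S = E(K, E6) = D3; EA ⊕ D3 = 39.
C[1]: S = E(K, D3) = B9; 8A ⊕ B9 = 33.
So the input to E for block [1] is D3.

D3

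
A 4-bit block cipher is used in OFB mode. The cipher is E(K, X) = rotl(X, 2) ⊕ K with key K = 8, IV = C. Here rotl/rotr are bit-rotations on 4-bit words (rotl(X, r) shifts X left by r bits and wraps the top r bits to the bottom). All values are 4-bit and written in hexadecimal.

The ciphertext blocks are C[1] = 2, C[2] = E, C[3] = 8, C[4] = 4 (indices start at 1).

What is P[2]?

OFB decryption: S_i = E(K, S_{i−1}) with S_{0} = IV; P_i = C_i ⊕ S_i.
P[1]: S = E(K, C) = B; 2 ⊕ B = 9.
P[2]: S = E(K, B) = 6; E ⊕ 6 = 8.

P[2] = 8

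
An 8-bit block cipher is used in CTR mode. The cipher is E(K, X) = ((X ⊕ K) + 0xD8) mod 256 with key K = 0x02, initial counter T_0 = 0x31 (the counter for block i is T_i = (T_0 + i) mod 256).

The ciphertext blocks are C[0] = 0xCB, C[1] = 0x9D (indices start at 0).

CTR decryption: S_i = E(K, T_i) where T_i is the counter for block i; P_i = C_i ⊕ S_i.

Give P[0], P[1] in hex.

P[0]: T = 0x31, S = E(K, T) = 0x0B; 0xCB ⊕ 0x0B = 0xC0.
P[1]: T = 0x32, S = E(K, T) = 0x08; 0x9D ⊕ 0x08 = 0x95.

P[0] = 0xC0, P[1] = 0x95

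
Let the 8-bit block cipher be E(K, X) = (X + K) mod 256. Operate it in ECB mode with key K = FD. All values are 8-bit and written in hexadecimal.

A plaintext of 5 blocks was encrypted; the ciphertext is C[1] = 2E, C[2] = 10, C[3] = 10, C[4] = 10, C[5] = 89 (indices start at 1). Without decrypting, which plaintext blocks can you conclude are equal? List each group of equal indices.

P[2] = P[3] = P[4]

ECB encrypts each block independently with the same key, so equal ciphertext blocks imply equal plaintext blocks.
C[2] = C[3] = C[4] = 10, so P[2] = P[3] = P[4].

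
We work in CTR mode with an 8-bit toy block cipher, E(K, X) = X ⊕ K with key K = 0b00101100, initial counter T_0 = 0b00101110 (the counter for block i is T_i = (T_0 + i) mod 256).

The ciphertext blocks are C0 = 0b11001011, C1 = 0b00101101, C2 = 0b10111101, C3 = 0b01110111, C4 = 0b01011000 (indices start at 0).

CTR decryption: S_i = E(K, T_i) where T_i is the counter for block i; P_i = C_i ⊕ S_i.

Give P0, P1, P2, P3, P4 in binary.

P0 = 0b11001001, P1 = 0b00101110, P2 = 0b10100001, P3 = 0b01101010, P4 = 0b01000110

P0: T = 0b00101110, S = E(K, T) = 0b00000010; 0b11001011 ⊕ 0b00000010 = 0b11001001.
P1: T = 0b00101111, S = E(K, T) = 0b00000011; 0b00101101 ⊕ 0b00000011 = 0b00101110.
P2: T = 0b00110000, S = E(K, T) = 0b00011100; 0b10111101 ⊕ 0b00011100 = 0b10100001.
P3: T = 0b00110001, S = E(K, T) = 0b00011101; 0b01110111 ⊕ 0b00011101 = 0b01101010.
P4: T = 0b00110010, S = E(K, T) = 0b00011110; 0b01011000 ⊕ 0b00011110 = 0b01000110.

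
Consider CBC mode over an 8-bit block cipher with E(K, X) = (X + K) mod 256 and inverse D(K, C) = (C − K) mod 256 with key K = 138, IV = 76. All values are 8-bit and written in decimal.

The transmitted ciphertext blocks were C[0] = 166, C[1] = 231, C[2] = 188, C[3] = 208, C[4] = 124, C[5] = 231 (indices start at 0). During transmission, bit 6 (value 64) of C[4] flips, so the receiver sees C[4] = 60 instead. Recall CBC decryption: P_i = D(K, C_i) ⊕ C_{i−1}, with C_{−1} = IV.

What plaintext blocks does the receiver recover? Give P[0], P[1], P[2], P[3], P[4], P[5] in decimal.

Only C[4] changed, to 60. In CBC, a change in C_i garbles P_i and flips the same bit in P_{i+1}. Decrypting the received ciphertext:
P[0]: D(K, 166) = 28; 28 ⊕ 76 = 80.
P[1]: D(K, 231) = 93; 93 ⊕ 166 = 251.
P[2]: D(K, 188) = 50; 50 ⊕ 231 = 213.
P[3]: D(K, 208) = 70; 70 ⊕ 188 = 250.
P[4]: D(K, 60) = 178; 178 ⊕ 208 = 98.
P[5]: D(K, 231) = 93; 93 ⊕ 60 = 97.
Blocks that differ from the original plaintext: P[4], P[5].

P[0] = 80, P[1] = 251, P[2] = 213, P[3] = 250, P[4] = 98, P[5] = 97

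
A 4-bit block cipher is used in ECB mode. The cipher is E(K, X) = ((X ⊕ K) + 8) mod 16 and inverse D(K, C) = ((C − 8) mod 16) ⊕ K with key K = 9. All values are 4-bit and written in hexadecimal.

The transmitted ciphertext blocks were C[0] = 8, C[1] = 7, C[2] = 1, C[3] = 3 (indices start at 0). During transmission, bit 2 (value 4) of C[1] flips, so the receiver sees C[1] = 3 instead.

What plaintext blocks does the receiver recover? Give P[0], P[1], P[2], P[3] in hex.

P[0] = 9, P[1] = 2, P[2] = 0, P[3] = 2

ECB decryption: P_i = D(K, C_i).
Only C[1] changed, to 3. In ECB, a change in C_i affects only P_i. Decrypting the received ciphertext:
P[0]: D(K, 8) = 9.
P[1]: D(K, 3) = 2.
P[2]: D(K, 1) = 0.
P[3]: D(K, 3) = 2.
Blocks that differ from the original plaintext: P[1].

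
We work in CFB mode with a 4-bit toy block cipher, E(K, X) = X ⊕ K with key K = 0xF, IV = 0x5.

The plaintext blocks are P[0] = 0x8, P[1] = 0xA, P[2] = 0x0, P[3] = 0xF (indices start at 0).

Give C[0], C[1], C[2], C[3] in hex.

CFB encryption: C_i = P_i ⊕ E(K, C_{i−1}), with C_{−1} = IV.
C[0]: E(K, 0x5) = 0xA; 0x8 ⊕ 0xA = 0x2.
C[1]: E(K, 0x2) = 0xD; 0xA ⊕ 0xD = 0x7.
C[2]: E(K, 0x7) = 0x8; 0x0 ⊕ 0x8 = 0x8.
C[3]: E(K, 0x8) = 0x7; 0xF ⊕ 0x7 = 0x8.

C[0] = 0x2, C[1] = 0x7, C[2] = 0x8, C[3] = 0x8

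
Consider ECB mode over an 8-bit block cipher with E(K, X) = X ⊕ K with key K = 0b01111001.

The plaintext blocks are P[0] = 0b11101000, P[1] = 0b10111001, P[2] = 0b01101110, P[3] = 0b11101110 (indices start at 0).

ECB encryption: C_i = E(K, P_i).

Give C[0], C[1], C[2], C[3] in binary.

C[0]: E(K, 0b11101000) = 0b10010001.
C[1]: E(K, 0b10111001) = 0b11000000.
C[2]: E(K, 0b01101110) = 0b00010111.
C[3]: E(K, 0b11101110) = 0b10010111.

C[0] = 0b10010001, C[1] = 0b11000000, C[2] = 0b00010111, C[3] = 0b10010111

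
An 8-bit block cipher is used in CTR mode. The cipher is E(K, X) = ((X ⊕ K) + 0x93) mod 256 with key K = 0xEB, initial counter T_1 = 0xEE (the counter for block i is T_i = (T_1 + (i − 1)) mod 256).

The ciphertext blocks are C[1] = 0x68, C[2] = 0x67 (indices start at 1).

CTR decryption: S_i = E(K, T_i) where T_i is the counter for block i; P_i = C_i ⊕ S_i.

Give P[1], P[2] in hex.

P[1]: T = 0xEE, S = E(K, T) = 0x98; 0x68 ⊕ 0x98 = 0xF0.
P[2]: T = 0xEF, S = E(K, T) = 0x97; 0x67 ⊕ 0x97 = 0xF0.

P[1] = 0xF0, P[2] = 0xF0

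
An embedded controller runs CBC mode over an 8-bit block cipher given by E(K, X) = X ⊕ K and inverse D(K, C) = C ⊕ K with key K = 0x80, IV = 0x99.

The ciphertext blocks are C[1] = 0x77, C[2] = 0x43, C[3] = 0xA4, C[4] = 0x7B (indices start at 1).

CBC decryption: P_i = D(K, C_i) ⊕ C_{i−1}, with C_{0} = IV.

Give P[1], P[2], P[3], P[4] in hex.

P[1] = 0x6E, P[2] = 0xB4, P[3] = 0x67, P[4] = 0x5F

P[1]: D(K, 0x77) = 0xF7; 0xF7 ⊕ 0x99 = 0x6E.
P[2]: D(K, 0x43) = 0xC3; 0xC3 ⊕ 0x77 = 0xB4.
P[3]: D(K, 0xA4) = 0x24; 0x24 ⊕ 0x43 = 0x67.
P[4]: D(K, 0x7B) = 0xFB; 0xFB ⊕ 0xA4 = 0x5F.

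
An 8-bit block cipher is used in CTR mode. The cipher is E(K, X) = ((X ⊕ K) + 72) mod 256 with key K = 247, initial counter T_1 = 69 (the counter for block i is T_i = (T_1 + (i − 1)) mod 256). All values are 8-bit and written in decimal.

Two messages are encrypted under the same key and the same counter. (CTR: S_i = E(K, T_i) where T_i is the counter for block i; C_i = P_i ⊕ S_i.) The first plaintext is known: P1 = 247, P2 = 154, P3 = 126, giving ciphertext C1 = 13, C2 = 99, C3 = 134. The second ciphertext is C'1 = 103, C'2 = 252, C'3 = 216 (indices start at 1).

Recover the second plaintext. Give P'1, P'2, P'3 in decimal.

In CTR with a reused counter, both messages share the same keystream S_i, so C_i ⊕ C'_i = P_i ⊕ P'_i and thus P'_i = P_i ⊕ C_i ⊕ C'_i.
P'1: 247 ⊕ 13 ⊕ 103 = 157.
P'2: 154 ⊕ 99 ⊕ 252 = 5.
P'3: 126 ⊕ 134 ⊕ 216 = 32.

P'1 = 157, P'2 = 5, P'3 = 32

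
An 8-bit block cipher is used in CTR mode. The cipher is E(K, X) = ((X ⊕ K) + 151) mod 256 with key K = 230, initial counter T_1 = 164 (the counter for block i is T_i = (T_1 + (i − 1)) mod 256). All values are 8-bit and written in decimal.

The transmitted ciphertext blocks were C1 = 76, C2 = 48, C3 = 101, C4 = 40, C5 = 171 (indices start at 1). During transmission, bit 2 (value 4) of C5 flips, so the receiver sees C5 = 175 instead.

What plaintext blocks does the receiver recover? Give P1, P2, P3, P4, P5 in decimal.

CTR decryption: S_i = E(K, T_i) where T_i is the counter for block i; P_i = C_i ⊕ S_i.
Only C5 changed, to 175. In CTR, a change in C_i flips the same bit in P_i only; the keystream is unaffected. Decrypting the received ciphertext:
P1: T = 164, S = E(K, T) = 217; 76 ⊕ 217 = 149.
P2: T = 165, S = E(K, T) = 218; 48 ⊕ 218 = 234.
P3: T = 166, S = E(K, T) = 215; 101 ⊕ 215 = 178.
P4: T = 167, S = E(K, T) = 216; 40 ⊕ 216 = 240.
P5: T = 168, S = E(K, T) = 229; 175 ⊕ 229 = 74.
Blocks that differ from the original plaintext: P5.

P1 = 149, P2 = 234, P3 = 178, P4 = 240, P5 = 74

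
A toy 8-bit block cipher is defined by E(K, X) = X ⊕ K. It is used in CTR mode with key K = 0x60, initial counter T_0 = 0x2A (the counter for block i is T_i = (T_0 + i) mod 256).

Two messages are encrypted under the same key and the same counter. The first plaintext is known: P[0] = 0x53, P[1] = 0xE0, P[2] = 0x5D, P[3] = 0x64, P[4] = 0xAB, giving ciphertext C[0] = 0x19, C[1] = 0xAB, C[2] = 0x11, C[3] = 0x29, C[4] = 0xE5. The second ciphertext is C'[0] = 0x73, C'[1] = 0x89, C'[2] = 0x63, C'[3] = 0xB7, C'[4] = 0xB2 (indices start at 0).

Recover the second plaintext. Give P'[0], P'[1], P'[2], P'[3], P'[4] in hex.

In CTR with a reused counter, both messages share the same keystream S_i, so C_i ⊕ C'_i = P_i ⊕ P'_i and thus P'_i = P_i ⊕ C_i ⊕ C'_i.
P'[0]: 0x53 ⊕ 0x19 ⊕ 0x73 = 0x39.
P'[1]: 0xE0 ⊕ 0xAB ⊕ 0x89 = 0xC2.
P'[2]: 0x5D ⊕ 0x11 ⊕ 0x63 = 0x2F.
P'[3]: 0x64 ⊕ 0x29 ⊕ 0xB7 = 0xFA.
P'[4]: 0xAB ⊕ 0xE5 ⊕ 0xB2 = 0xFC.

P'[0] = 0x39, P'[1] = 0xC2, P'[2] = 0x2F, P'[3] = 0xFA, P'[4] = 0xFC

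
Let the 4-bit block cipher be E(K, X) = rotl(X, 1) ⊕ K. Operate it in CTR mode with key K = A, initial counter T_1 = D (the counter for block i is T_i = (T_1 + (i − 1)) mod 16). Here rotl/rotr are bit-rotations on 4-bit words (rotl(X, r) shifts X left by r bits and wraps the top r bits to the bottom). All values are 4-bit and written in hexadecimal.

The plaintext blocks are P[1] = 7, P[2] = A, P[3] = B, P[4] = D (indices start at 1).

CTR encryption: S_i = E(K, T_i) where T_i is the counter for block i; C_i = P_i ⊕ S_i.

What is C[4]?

C[4] = 7

C[1]: T = D, S = E(K, T) = 1; 7 ⊕ 1 = 6.
C[2]: T = E, S = E(K, T) = 7; A ⊕ 7 = D.
C[3]: T = F, S = E(K, T) = 5; B ⊕ 5 = E.
C[4]: T = 0, S = E(K, T) = A; D ⊕ A = 7.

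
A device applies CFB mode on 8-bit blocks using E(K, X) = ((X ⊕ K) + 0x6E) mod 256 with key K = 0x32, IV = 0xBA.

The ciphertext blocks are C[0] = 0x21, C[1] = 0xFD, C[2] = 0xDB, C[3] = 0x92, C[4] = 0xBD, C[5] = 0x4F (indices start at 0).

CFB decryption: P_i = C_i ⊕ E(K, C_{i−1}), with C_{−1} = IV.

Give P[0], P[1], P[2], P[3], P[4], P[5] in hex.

P[0]: E(K, 0xBA) = 0xF6; 0x21 ⊕ 0xF6 = 0xD7.
P[1]: E(K, 0x21) = 0x81; 0xFD ⊕ 0x81 = 0x7C.
P[2]: E(K, 0xFD) = 0x3D; 0xDB ⊕ 0x3D = 0xE6.
P[3]: E(K, 0xDB) = 0x57; 0x92 ⊕ 0x57 = 0xC5.
P[4]: E(K, 0x92) = 0x0E; 0xBD ⊕ 0x0E = 0xB3.
P[5]: E(K, 0xBD) = 0xFD; 0x4F ⊕ 0xFD = 0xB2.

P[0] = 0xD7, P[1] = 0x7C, P[2] = 0xE6, P[3] = 0xC5, P[4] = 0xB3, P[5] = 0xB2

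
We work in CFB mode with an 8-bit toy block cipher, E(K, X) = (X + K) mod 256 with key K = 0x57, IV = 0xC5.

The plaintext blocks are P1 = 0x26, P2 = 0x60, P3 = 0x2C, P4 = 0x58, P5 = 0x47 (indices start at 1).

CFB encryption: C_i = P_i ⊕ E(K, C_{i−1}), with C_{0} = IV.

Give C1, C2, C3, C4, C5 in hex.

C1: E(K, 0xC5) = 0x1C; 0x26 ⊕ 0x1C = 0x3A.
C2: E(K, 0x3A) = 0x91; 0x60 ⊕ 0x91 = 0xF1.
C3: E(K, 0xF1) = 0x48; 0x2C ⊕ 0x48 = 0x64.
C4: E(K, 0x64) = 0xBB; 0x58 ⊕ 0xBB = 0xE3.
C5: E(K, 0xE3) = 0x3A; 0x47 ⊕ 0x3A = 0x7D.

C1 = 0x3A, C2 = 0xF1, C3 = 0x64, C4 = 0xE3, C5 = 0x7D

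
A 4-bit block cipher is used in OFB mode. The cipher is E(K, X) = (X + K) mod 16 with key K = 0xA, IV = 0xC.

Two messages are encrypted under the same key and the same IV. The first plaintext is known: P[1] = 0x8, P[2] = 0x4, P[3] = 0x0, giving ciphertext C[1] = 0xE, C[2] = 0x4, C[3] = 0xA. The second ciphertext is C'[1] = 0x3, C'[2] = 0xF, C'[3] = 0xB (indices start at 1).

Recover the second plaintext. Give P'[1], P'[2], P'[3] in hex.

P'[1] = 0x5, P'[2] = 0xF, P'[3] = 0x1

In OFB with a reused IV, both messages share the same keystream S_i, so C_i ⊕ C'_i = P_i ⊕ P'_i and thus P'_i = P_i ⊕ C_i ⊕ C'_i.
P'[1]: 0x8 ⊕ 0xE ⊕ 0x3 = 0x5.
P'[2]: 0x4 ⊕ 0x4 ⊕ 0xF = 0xF.
P'[3]: 0x0 ⊕ 0xA ⊕ 0xB = 0x1.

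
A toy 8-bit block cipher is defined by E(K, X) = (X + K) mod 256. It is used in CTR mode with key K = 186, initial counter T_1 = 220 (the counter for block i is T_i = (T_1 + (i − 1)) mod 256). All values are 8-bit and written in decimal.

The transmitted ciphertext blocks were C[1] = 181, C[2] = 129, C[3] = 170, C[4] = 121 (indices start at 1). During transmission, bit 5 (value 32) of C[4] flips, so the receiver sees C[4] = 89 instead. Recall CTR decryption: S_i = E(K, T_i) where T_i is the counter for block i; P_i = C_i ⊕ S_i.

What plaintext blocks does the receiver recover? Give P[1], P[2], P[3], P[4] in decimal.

P[1] = 35, P[2] = 22, P[3] = 50, P[4] = 192

Only C[4] changed, to 89. In CTR, a change in C_i flips the same bit in P_i only; the keystream is unaffected. Decrypting the received ciphertext:
P[1]: T = 220, S = E(K, T) = 150; 181 ⊕ 150 = 35.
P[2]: T = 221, S = E(K, T) = 151; 129 ⊕ 151 = 22.
P[3]: T = 222, S = E(K, T) = 152; 170 ⊕ 152 = 50.
P[4]: T = 223, S = E(K, T) = 153; 89 ⊕ 153 = 192.
Blocks that differ from the original plaintext: P[4].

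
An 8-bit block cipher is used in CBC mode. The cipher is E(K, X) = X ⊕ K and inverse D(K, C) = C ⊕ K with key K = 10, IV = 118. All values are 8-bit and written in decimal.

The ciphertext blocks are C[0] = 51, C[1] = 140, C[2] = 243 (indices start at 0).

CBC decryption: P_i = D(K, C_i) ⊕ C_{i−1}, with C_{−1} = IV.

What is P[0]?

P[0]: D(K, 51) = 57; 57 ⊕ 118 = 79.

P[0] = 79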